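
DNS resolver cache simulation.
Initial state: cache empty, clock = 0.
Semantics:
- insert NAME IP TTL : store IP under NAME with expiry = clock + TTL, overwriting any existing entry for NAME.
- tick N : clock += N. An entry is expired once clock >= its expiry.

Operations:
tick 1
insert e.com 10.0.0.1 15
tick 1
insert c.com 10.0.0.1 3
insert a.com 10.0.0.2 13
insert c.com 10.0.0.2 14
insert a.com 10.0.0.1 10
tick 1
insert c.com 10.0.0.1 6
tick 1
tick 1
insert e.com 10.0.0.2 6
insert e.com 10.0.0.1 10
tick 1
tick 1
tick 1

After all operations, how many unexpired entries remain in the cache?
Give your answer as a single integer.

Op 1: tick 1 -> clock=1.
Op 2: insert e.com -> 10.0.0.1 (expiry=1+15=16). clock=1
Op 3: tick 1 -> clock=2.
Op 4: insert c.com -> 10.0.0.1 (expiry=2+3=5). clock=2
Op 5: insert a.com -> 10.0.0.2 (expiry=2+13=15). clock=2
Op 6: insert c.com -> 10.0.0.2 (expiry=2+14=16). clock=2
Op 7: insert a.com -> 10.0.0.1 (expiry=2+10=12). clock=2
Op 8: tick 1 -> clock=3.
Op 9: insert c.com -> 10.0.0.1 (expiry=3+6=9). clock=3
Op 10: tick 1 -> clock=4.
Op 11: tick 1 -> clock=5.
Op 12: insert e.com -> 10.0.0.2 (expiry=5+6=11). clock=5
Op 13: insert e.com -> 10.0.0.1 (expiry=5+10=15). clock=5
Op 14: tick 1 -> clock=6.
Op 15: tick 1 -> clock=7.
Op 16: tick 1 -> clock=8.
Final cache (unexpired): {a.com,c.com,e.com} -> size=3

Answer: 3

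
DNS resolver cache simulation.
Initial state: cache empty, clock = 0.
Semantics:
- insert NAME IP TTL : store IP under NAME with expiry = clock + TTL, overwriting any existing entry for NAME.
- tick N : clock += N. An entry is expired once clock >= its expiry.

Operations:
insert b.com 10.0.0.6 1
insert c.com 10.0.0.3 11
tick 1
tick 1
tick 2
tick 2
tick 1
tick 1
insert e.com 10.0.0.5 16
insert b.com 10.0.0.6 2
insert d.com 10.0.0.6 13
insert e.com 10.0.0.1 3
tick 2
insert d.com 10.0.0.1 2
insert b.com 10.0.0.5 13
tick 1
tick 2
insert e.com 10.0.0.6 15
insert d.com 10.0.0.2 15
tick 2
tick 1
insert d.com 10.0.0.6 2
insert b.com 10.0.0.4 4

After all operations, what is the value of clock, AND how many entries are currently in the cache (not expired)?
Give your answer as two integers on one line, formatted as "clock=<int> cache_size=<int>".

Answer: clock=16 cache_size=3

Derivation:
Op 1: insert b.com -> 10.0.0.6 (expiry=0+1=1). clock=0
Op 2: insert c.com -> 10.0.0.3 (expiry=0+11=11). clock=0
Op 3: tick 1 -> clock=1. purged={b.com}
Op 4: tick 1 -> clock=2.
Op 5: tick 2 -> clock=4.
Op 6: tick 2 -> clock=6.
Op 7: tick 1 -> clock=7.
Op 8: tick 1 -> clock=8.
Op 9: insert e.com -> 10.0.0.5 (expiry=8+16=24). clock=8
Op 10: insert b.com -> 10.0.0.6 (expiry=8+2=10). clock=8
Op 11: insert d.com -> 10.0.0.6 (expiry=8+13=21). clock=8
Op 12: insert e.com -> 10.0.0.1 (expiry=8+3=11). clock=8
Op 13: tick 2 -> clock=10. purged={b.com}
Op 14: insert d.com -> 10.0.0.1 (expiry=10+2=12). clock=10
Op 15: insert b.com -> 10.0.0.5 (expiry=10+13=23). clock=10
Op 16: tick 1 -> clock=11. purged={c.com,e.com}
Op 17: tick 2 -> clock=13. purged={d.com}
Op 18: insert e.com -> 10.0.0.6 (expiry=13+15=28). clock=13
Op 19: insert d.com -> 10.0.0.2 (expiry=13+15=28). clock=13
Op 20: tick 2 -> clock=15.
Op 21: tick 1 -> clock=16.
Op 22: insert d.com -> 10.0.0.6 (expiry=16+2=18). clock=16
Op 23: insert b.com -> 10.0.0.4 (expiry=16+4=20). clock=16
Final clock = 16
Final cache (unexpired): {b.com,d.com,e.com} -> size=3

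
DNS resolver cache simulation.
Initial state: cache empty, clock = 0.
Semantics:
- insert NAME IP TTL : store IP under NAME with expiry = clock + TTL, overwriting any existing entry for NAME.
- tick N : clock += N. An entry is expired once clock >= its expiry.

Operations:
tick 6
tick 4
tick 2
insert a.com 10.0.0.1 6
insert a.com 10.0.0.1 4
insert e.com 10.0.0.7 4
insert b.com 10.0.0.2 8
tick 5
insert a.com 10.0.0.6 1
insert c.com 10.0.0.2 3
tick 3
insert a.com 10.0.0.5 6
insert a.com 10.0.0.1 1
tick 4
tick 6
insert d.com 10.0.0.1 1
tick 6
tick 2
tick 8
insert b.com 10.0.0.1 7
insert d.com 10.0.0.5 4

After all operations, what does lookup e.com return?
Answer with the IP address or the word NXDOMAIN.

Op 1: tick 6 -> clock=6.
Op 2: tick 4 -> clock=10.
Op 3: tick 2 -> clock=12.
Op 4: insert a.com -> 10.0.0.1 (expiry=12+6=18). clock=12
Op 5: insert a.com -> 10.0.0.1 (expiry=12+4=16). clock=12
Op 6: insert e.com -> 10.0.0.7 (expiry=12+4=16). clock=12
Op 7: insert b.com -> 10.0.0.2 (expiry=12+8=20). clock=12
Op 8: tick 5 -> clock=17. purged={a.com,e.com}
Op 9: insert a.com -> 10.0.0.6 (expiry=17+1=18). clock=17
Op 10: insert c.com -> 10.0.0.2 (expiry=17+3=20). clock=17
Op 11: tick 3 -> clock=20. purged={a.com,b.com,c.com}
Op 12: insert a.com -> 10.0.0.5 (expiry=20+6=26). clock=20
Op 13: insert a.com -> 10.0.0.1 (expiry=20+1=21). clock=20
Op 14: tick 4 -> clock=24. purged={a.com}
Op 15: tick 6 -> clock=30.
Op 16: insert d.com -> 10.0.0.1 (expiry=30+1=31). clock=30
Op 17: tick 6 -> clock=36. purged={d.com}
Op 18: tick 2 -> clock=38.
Op 19: tick 8 -> clock=46.
Op 20: insert b.com -> 10.0.0.1 (expiry=46+7=53). clock=46
Op 21: insert d.com -> 10.0.0.5 (expiry=46+4=50). clock=46
lookup e.com: not in cache (expired or never inserted)

Answer: NXDOMAIN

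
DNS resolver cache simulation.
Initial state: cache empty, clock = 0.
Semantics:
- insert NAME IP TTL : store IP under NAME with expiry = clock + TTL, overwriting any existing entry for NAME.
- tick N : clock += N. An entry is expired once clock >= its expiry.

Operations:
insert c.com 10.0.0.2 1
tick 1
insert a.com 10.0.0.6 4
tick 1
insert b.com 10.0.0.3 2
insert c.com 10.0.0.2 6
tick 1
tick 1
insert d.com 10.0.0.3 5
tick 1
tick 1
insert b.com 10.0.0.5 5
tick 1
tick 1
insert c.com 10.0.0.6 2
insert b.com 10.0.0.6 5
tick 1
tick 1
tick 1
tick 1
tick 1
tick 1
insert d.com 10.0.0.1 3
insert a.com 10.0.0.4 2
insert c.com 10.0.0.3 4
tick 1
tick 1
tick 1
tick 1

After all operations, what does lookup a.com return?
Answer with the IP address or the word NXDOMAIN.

Op 1: insert c.com -> 10.0.0.2 (expiry=0+1=1). clock=0
Op 2: tick 1 -> clock=1. purged={c.com}
Op 3: insert a.com -> 10.0.0.6 (expiry=1+4=5). clock=1
Op 4: tick 1 -> clock=2.
Op 5: insert b.com -> 10.0.0.3 (expiry=2+2=4). clock=2
Op 6: insert c.com -> 10.0.0.2 (expiry=2+6=8). clock=2
Op 7: tick 1 -> clock=3.
Op 8: tick 1 -> clock=4. purged={b.com}
Op 9: insert d.com -> 10.0.0.3 (expiry=4+5=9). clock=4
Op 10: tick 1 -> clock=5. purged={a.com}
Op 11: tick 1 -> clock=6.
Op 12: insert b.com -> 10.0.0.5 (expiry=6+5=11). clock=6
Op 13: tick 1 -> clock=7.
Op 14: tick 1 -> clock=8. purged={c.com}
Op 15: insert c.com -> 10.0.0.6 (expiry=8+2=10). clock=8
Op 16: insert b.com -> 10.0.0.6 (expiry=8+5=13). clock=8
Op 17: tick 1 -> clock=9. purged={d.com}
Op 18: tick 1 -> clock=10. purged={c.com}
Op 19: tick 1 -> clock=11.
Op 20: tick 1 -> clock=12.
Op 21: tick 1 -> clock=13. purged={b.com}
Op 22: tick 1 -> clock=14.
Op 23: insert d.com -> 10.0.0.1 (expiry=14+3=17). clock=14
Op 24: insert a.com -> 10.0.0.4 (expiry=14+2=16). clock=14
Op 25: insert c.com -> 10.0.0.3 (expiry=14+4=18). clock=14
Op 26: tick 1 -> clock=15.
Op 27: tick 1 -> clock=16. purged={a.com}
Op 28: tick 1 -> clock=17. purged={d.com}
Op 29: tick 1 -> clock=18. purged={c.com}
lookup a.com: not in cache (expired or never inserted)

Answer: NXDOMAIN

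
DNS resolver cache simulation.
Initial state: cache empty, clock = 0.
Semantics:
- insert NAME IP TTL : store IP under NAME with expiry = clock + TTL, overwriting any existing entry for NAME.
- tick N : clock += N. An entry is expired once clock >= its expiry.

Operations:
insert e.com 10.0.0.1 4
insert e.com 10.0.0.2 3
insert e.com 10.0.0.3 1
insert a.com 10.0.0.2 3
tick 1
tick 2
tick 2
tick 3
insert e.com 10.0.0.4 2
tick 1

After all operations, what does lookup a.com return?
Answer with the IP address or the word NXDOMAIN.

Answer: NXDOMAIN

Derivation:
Op 1: insert e.com -> 10.0.0.1 (expiry=0+4=4). clock=0
Op 2: insert e.com -> 10.0.0.2 (expiry=0+3=3). clock=0
Op 3: insert e.com -> 10.0.0.3 (expiry=0+1=1). clock=0
Op 4: insert a.com -> 10.0.0.2 (expiry=0+3=3). clock=0
Op 5: tick 1 -> clock=1. purged={e.com}
Op 6: tick 2 -> clock=3. purged={a.com}
Op 7: tick 2 -> clock=5.
Op 8: tick 3 -> clock=8.
Op 9: insert e.com -> 10.0.0.4 (expiry=8+2=10). clock=8
Op 10: tick 1 -> clock=9.
lookup a.com: not in cache (expired or never inserted)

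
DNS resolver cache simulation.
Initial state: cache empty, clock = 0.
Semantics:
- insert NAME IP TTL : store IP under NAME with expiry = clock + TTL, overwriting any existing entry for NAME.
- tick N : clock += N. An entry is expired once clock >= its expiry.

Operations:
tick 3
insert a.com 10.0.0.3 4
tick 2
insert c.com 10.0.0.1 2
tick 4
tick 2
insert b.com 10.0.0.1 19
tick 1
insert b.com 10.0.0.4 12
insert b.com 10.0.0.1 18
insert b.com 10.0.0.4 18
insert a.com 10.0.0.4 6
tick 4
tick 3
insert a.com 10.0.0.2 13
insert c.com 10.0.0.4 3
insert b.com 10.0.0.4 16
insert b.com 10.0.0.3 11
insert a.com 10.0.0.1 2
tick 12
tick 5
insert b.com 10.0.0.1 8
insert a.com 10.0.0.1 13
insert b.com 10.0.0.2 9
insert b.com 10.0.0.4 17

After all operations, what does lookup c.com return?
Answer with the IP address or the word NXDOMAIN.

Answer: NXDOMAIN

Derivation:
Op 1: tick 3 -> clock=3.
Op 2: insert a.com -> 10.0.0.3 (expiry=3+4=7). clock=3
Op 3: tick 2 -> clock=5.
Op 4: insert c.com -> 10.0.0.1 (expiry=5+2=7). clock=5
Op 5: tick 4 -> clock=9. purged={a.com,c.com}
Op 6: tick 2 -> clock=11.
Op 7: insert b.com -> 10.0.0.1 (expiry=11+19=30). clock=11
Op 8: tick 1 -> clock=12.
Op 9: insert b.com -> 10.0.0.4 (expiry=12+12=24). clock=12
Op 10: insert b.com -> 10.0.0.1 (expiry=12+18=30). clock=12
Op 11: insert b.com -> 10.0.0.4 (expiry=12+18=30). clock=12
Op 12: insert a.com -> 10.0.0.4 (expiry=12+6=18). clock=12
Op 13: tick 4 -> clock=16.
Op 14: tick 3 -> clock=19. purged={a.com}
Op 15: insert a.com -> 10.0.0.2 (expiry=19+13=32). clock=19
Op 16: insert c.com -> 10.0.0.4 (expiry=19+3=22). clock=19
Op 17: insert b.com -> 10.0.0.4 (expiry=19+16=35). clock=19
Op 18: insert b.com -> 10.0.0.3 (expiry=19+11=30). clock=19
Op 19: insert a.com -> 10.0.0.1 (expiry=19+2=21). clock=19
Op 20: tick 12 -> clock=31. purged={a.com,b.com,c.com}
Op 21: tick 5 -> clock=36.
Op 22: insert b.com -> 10.0.0.1 (expiry=36+8=44). clock=36
Op 23: insert a.com -> 10.0.0.1 (expiry=36+13=49). clock=36
Op 24: insert b.com -> 10.0.0.2 (expiry=36+9=45). clock=36
Op 25: insert b.com -> 10.0.0.4 (expiry=36+17=53). clock=36
lookup c.com: not in cache (expired or never inserted)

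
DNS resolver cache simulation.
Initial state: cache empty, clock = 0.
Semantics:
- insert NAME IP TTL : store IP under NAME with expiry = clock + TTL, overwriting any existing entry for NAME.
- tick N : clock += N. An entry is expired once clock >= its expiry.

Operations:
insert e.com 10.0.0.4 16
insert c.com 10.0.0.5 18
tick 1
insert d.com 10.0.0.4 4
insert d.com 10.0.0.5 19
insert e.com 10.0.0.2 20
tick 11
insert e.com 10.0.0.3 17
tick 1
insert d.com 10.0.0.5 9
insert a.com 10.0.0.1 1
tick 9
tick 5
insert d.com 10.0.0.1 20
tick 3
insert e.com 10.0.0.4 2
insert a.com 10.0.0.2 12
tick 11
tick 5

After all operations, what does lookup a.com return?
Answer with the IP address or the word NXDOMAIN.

Op 1: insert e.com -> 10.0.0.4 (expiry=0+16=16). clock=0
Op 2: insert c.com -> 10.0.0.5 (expiry=0+18=18). clock=0
Op 3: tick 1 -> clock=1.
Op 4: insert d.com -> 10.0.0.4 (expiry=1+4=5). clock=1
Op 5: insert d.com -> 10.0.0.5 (expiry=1+19=20). clock=1
Op 6: insert e.com -> 10.0.0.2 (expiry=1+20=21). clock=1
Op 7: tick 11 -> clock=12.
Op 8: insert e.com -> 10.0.0.3 (expiry=12+17=29). clock=12
Op 9: tick 1 -> clock=13.
Op 10: insert d.com -> 10.0.0.5 (expiry=13+9=22). clock=13
Op 11: insert a.com -> 10.0.0.1 (expiry=13+1=14). clock=13
Op 12: tick 9 -> clock=22. purged={a.com,c.com,d.com}
Op 13: tick 5 -> clock=27.
Op 14: insert d.com -> 10.0.0.1 (expiry=27+20=47). clock=27
Op 15: tick 3 -> clock=30. purged={e.com}
Op 16: insert e.com -> 10.0.0.4 (expiry=30+2=32). clock=30
Op 17: insert a.com -> 10.0.0.2 (expiry=30+12=42). clock=30
Op 18: tick 11 -> clock=41. purged={e.com}
Op 19: tick 5 -> clock=46. purged={a.com}
lookup a.com: not in cache (expired or never inserted)

Answer: NXDOMAIN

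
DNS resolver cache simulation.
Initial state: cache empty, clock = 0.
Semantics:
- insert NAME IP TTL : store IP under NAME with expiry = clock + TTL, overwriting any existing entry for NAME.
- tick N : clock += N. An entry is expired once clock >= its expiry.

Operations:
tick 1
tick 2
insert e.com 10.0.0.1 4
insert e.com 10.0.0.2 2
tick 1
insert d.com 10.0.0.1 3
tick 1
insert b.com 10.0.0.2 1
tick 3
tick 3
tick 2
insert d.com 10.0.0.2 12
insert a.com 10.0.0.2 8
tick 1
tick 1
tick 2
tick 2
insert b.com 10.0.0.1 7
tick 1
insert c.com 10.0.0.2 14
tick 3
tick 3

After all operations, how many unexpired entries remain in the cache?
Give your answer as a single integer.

Op 1: tick 1 -> clock=1.
Op 2: tick 2 -> clock=3.
Op 3: insert e.com -> 10.0.0.1 (expiry=3+4=7). clock=3
Op 4: insert e.com -> 10.0.0.2 (expiry=3+2=5). clock=3
Op 5: tick 1 -> clock=4.
Op 6: insert d.com -> 10.0.0.1 (expiry=4+3=7). clock=4
Op 7: tick 1 -> clock=5. purged={e.com}
Op 8: insert b.com -> 10.0.0.2 (expiry=5+1=6). clock=5
Op 9: tick 3 -> clock=8. purged={b.com,d.com}
Op 10: tick 3 -> clock=11.
Op 11: tick 2 -> clock=13.
Op 12: insert d.com -> 10.0.0.2 (expiry=13+12=25). clock=13
Op 13: insert a.com -> 10.0.0.2 (expiry=13+8=21). clock=13
Op 14: tick 1 -> clock=14.
Op 15: tick 1 -> clock=15.
Op 16: tick 2 -> clock=17.
Op 17: tick 2 -> clock=19.
Op 18: insert b.com -> 10.0.0.1 (expiry=19+7=26). clock=19
Op 19: tick 1 -> clock=20.
Op 20: insert c.com -> 10.0.0.2 (expiry=20+14=34). clock=20
Op 21: tick 3 -> clock=23. purged={a.com}
Op 22: tick 3 -> clock=26. purged={b.com,d.com}
Final cache (unexpired): {c.com} -> size=1

Answer: 1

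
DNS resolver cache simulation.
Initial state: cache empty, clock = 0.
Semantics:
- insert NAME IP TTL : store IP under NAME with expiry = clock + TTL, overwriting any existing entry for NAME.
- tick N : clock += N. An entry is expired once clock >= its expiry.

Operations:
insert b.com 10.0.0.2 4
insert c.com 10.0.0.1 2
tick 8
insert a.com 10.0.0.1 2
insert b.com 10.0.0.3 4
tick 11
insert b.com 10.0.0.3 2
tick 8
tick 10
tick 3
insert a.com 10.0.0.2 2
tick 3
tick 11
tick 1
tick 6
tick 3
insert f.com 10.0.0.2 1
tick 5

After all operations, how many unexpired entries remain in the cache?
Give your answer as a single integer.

Op 1: insert b.com -> 10.0.0.2 (expiry=0+4=4). clock=0
Op 2: insert c.com -> 10.0.0.1 (expiry=0+2=2). clock=0
Op 3: tick 8 -> clock=8. purged={b.com,c.com}
Op 4: insert a.com -> 10.0.0.1 (expiry=8+2=10). clock=8
Op 5: insert b.com -> 10.0.0.3 (expiry=8+4=12). clock=8
Op 6: tick 11 -> clock=19. purged={a.com,b.com}
Op 7: insert b.com -> 10.0.0.3 (expiry=19+2=21). clock=19
Op 8: tick 8 -> clock=27. purged={b.com}
Op 9: tick 10 -> clock=37.
Op 10: tick 3 -> clock=40.
Op 11: insert a.com -> 10.0.0.2 (expiry=40+2=42). clock=40
Op 12: tick 3 -> clock=43. purged={a.com}
Op 13: tick 11 -> clock=54.
Op 14: tick 1 -> clock=55.
Op 15: tick 6 -> clock=61.
Op 16: tick 3 -> clock=64.
Op 17: insert f.com -> 10.0.0.2 (expiry=64+1=65). clock=64
Op 18: tick 5 -> clock=69. purged={f.com}
Final cache (unexpired): {} -> size=0

Answer: 0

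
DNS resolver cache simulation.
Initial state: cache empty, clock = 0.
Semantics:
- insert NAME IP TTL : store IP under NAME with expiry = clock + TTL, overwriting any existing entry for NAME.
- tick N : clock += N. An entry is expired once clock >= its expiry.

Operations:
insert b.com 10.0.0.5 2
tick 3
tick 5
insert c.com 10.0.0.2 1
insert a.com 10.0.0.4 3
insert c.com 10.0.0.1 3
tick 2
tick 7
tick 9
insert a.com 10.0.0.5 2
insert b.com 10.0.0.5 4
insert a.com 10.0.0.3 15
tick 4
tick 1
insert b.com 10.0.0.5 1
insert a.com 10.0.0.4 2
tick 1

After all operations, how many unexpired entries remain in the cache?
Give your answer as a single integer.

Op 1: insert b.com -> 10.0.0.5 (expiry=0+2=2). clock=0
Op 2: tick 3 -> clock=3. purged={b.com}
Op 3: tick 5 -> clock=8.
Op 4: insert c.com -> 10.0.0.2 (expiry=8+1=9). clock=8
Op 5: insert a.com -> 10.0.0.4 (expiry=8+3=11). clock=8
Op 6: insert c.com -> 10.0.0.1 (expiry=8+3=11). clock=8
Op 7: tick 2 -> clock=10.
Op 8: tick 7 -> clock=17. purged={a.com,c.com}
Op 9: tick 9 -> clock=26.
Op 10: insert a.com -> 10.0.0.5 (expiry=26+2=28). clock=26
Op 11: insert b.com -> 10.0.0.5 (expiry=26+4=30). clock=26
Op 12: insert a.com -> 10.0.0.3 (expiry=26+15=41). clock=26
Op 13: tick 4 -> clock=30. purged={b.com}
Op 14: tick 1 -> clock=31.
Op 15: insert b.com -> 10.0.0.5 (expiry=31+1=32). clock=31
Op 16: insert a.com -> 10.0.0.4 (expiry=31+2=33). clock=31
Op 17: tick 1 -> clock=32. purged={b.com}
Final cache (unexpired): {a.com} -> size=1

Answer: 1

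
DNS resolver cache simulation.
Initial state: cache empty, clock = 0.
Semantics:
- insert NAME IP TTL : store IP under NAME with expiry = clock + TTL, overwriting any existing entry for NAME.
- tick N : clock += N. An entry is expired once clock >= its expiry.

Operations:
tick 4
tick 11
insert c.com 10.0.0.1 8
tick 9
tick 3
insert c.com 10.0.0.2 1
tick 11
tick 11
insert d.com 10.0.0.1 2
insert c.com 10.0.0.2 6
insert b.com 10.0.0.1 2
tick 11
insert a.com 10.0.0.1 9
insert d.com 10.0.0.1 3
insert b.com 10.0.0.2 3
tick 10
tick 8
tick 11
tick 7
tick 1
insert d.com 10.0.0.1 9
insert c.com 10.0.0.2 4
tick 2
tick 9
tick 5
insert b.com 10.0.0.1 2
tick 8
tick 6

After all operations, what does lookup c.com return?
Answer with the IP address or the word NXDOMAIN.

Op 1: tick 4 -> clock=4.
Op 2: tick 11 -> clock=15.
Op 3: insert c.com -> 10.0.0.1 (expiry=15+8=23). clock=15
Op 4: tick 9 -> clock=24. purged={c.com}
Op 5: tick 3 -> clock=27.
Op 6: insert c.com -> 10.0.0.2 (expiry=27+1=28). clock=27
Op 7: tick 11 -> clock=38. purged={c.com}
Op 8: tick 11 -> clock=49.
Op 9: insert d.com -> 10.0.0.1 (expiry=49+2=51). clock=49
Op 10: insert c.com -> 10.0.0.2 (expiry=49+6=55). clock=49
Op 11: insert b.com -> 10.0.0.1 (expiry=49+2=51). clock=49
Op 12: tick 11 -> clock=60. purged={b.com,c.com,d.com}
Op 13: insert a.com -> 10.0.0.1 (expiry=60+9=69). clock=60
Op 14: insert d.com -> 10.0.0.1 (expiry=60+3=63). clock=60
Op 15: insert b.com -> 10.0.0.2 (expiry=60+3=63). clock=60
Op 16: tick 10 -> clock=70. purged={a.com,b.com,d.com}
Op 17: tick 8 -> clock=78.
Op 18: tick 11 -> clock=89.
Op 19: tick 7 -> clock=96.
Op 20: tick 1 -> clock=97.
Op 21: insert d.com -> 10.0.0.1 (expiry=97+9=106). clock=97
Op 22: insert c.com -> 10.0.0.2 (expiry=97+4=101). clock=97
Op 23: tick 2 -> clock=99.
Op 24: tick 9 -> clock=108. purged={c.com,d.com}
Op 25: tick 5 -> clock=113.
Op 26: insert b.com -> 10.0.0.1 (expiry=113+2=115). clock=113
Op 27: tick 8 -> clock=121. purged={b.com}
Op 28: tick 6 -> clock=127.
lookup c.com: not in cache (expired or never inserted)

Answer: NXDOMAIN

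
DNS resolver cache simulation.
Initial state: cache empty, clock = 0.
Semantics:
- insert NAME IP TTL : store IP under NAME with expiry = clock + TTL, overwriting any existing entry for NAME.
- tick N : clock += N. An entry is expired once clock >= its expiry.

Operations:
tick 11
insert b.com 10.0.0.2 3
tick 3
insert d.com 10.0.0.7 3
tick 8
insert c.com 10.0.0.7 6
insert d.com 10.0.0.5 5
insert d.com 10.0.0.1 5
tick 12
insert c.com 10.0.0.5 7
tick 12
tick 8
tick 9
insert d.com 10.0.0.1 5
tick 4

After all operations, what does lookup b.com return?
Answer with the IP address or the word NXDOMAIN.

Op 1: tick 11 -> clock=11.
Op 2: insert b.com -> 10.0.0.2 (expiry=11+3=14). clock=11
Op 3: tick 3 -> clock=14. purged={b.com}
Op 4: insert d.com -> 10.0.0.7 (expiry=14+3=17). clock=14
Op 5: tick 8 -> clock=22. purged={d.com}
Op 6: insert c.com -> 10.0.0.7 (expiry=22+6=28). clock=22
Op 7: insert d.com -> 10.0.0.5 (expiry=22+5=27). clock=22
Op 8: insert d.com -> 10.0.0.1 (expiry=22+5=27). clock=22
Op 9: tick 12 -> clock=34. purged={c.com,d.com}
Op 10: insert c.com -> 10.0.0.5 (expiry=34+7=41). clock=34
Op 11: tick 12 -> clock=46. purged={c.com}
Op 12: tick 8 -> clock=54.
Op 13: tick 9 -> clock=63.
Op 14: insert d.com -> 10.0.0.1 (expiry=63+5=68). clock=63
Op 15: tick 4 -> clock=67.
lookup b.com: not in cache (expired or never inserted)

Answer: NXDOMAIN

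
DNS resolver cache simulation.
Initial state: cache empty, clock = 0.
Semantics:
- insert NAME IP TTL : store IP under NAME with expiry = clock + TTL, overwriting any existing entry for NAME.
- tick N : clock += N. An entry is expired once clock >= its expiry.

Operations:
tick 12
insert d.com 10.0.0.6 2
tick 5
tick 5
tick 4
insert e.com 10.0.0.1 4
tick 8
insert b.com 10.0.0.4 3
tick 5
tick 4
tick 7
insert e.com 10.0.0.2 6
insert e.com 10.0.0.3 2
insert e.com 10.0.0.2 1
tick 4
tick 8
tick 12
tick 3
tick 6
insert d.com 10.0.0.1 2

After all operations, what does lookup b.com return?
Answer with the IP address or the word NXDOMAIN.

Answer: NXDOMAIN

Derivation:
Op 1: tick 12 -> clock=12.
Op 2: insert d.com -> 10.0.0.6 (expiry=12+2=14). clock=12
Op 3: tick 5 -> clock=17. purged={d.com}
Op 4: tick 5 -> clock=22.
Op 5: tick 4 -> clock=26.
Op 6: insert e.com -> 10.0.0.1 (expiry=26+4=30). clock=26
Op 7: tick 8 -> clock=34. purged={e.com}
Op 8: insert b.com -> 10.0.0.4 (expiry=34+3=37). clock=34
Op 9: tick 5 -> clock=39. purged={b.com}
Op 10: tick 4 -> clock=43.
Op 11: tick 7 -> clock=50.
Op 12: insert e.com -> 10.0.0.2 (expiry=50+6=56). clock=50
Op 13: insert e.com -> 10.0.0.3 (expiry=50+2=52). clock=50
Op 14: insert e.com -> 10.0.0.2 (expiry=50+1=51). clock=50
Op 15: tick 4 -> clock=54. purged={e.com}
Op 16: tick 8 -> clock=62.
Op 17: tick 12 -> clock=74.
Op 18: tick 3 -> clock=77.
Op 19: tick 6 -> clock=83.
Op 20: insert d.com -> 10.0.0.1 (expiry=83+2=85). clock=83
lookup b.com: not in cache (expired or never inserted)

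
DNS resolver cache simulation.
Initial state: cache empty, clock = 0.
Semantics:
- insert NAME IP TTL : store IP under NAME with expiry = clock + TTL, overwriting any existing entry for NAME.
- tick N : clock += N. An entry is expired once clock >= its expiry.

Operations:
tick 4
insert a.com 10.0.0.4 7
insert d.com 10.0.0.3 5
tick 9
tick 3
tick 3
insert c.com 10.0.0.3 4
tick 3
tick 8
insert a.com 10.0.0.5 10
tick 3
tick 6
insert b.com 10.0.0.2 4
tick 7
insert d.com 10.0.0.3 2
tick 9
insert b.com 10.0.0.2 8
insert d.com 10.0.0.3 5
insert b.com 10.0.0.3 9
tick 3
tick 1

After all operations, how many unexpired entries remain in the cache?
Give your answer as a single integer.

Op 1: tick 4 -> clock=4.
Op 2: insert a.com -> 10.0.0.4 (expiry=4+7=11). clock=4
Op 3: insert d.com -> 10.0.0.3 (expiry=4+5=9). clock=4
Op 4: tick 9 -> clock=13. purged={a.com,d.com}
Op 5: tick 3 -> clock=16.
Op 6: tick 3 -> clock=19.
Op 7: insert c.com -> 10.0.0.3 (expiry=19+4=23). clock=19
Op 8: tick 3 -> clock=22.
Op 9: tick 8 -> clock=30. purged={c.com}
Op 10: insert a.com -> 10.0.0.5 (expiry=30+10=40). clock=30
Op 11: tick 3 -> clock=33.
Op 12: tick 6 -> clock=39.
Op 13: insert b.com -> 10.0.0.2 (expiry=39+4=43). clock=39
Op 14: tick 7 -> clock=46. purged={a.com,b.com}
Op 15: insert d.com -> 10.0.0.3 (expiry=46+2=48). clock=46
Op 16: tick 9 -> clock=55. purged={d.com}
Op 17: insert b.com -> 10.0.0.2 (expiry=55+8=63). clock=55
Op 18: insert d.com -> 10.0.0.3 (expiry=55+5=60). clock=55
Op 19: insert b.com -> 10.0.0.3 (expiry=55+9=64). clock=55
Op 20: tick 3 -> clock=58.
Op 21: tick 1 -> clock=59.
Final cache (unexpired): {b.com,d.com} -> size=2

Answer: 2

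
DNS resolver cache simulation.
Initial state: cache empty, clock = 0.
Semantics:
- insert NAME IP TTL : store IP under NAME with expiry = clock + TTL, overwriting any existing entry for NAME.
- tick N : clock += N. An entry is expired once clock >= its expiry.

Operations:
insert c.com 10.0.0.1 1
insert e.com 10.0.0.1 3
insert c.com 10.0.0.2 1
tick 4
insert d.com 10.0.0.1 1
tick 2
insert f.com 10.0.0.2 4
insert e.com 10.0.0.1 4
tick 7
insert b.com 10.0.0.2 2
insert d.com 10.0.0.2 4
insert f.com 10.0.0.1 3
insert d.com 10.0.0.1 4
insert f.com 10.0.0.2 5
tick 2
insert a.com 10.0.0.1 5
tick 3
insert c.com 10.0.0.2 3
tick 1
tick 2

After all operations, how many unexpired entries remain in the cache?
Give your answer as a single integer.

Op 1: insert c.com -> 10.0.0.1 (expiry=0+1=1). clock=0
Op 2: insert e.com -> 10.0.0.1 (expiry=0+3=3). clock=0
Op 3: insert c.com -> 10.0.0.2 (expiry=0+1=1). clock=0
Op 4: tick 4 -> clock=4. purged={c.com,e.com}
Op 5: insert d.com -> 10.0.0.1 (expiry=4+1=5). clock=4
Op 6: tick 2 -> clock=6. purged={d.com}
Op 7: insert f.com -> 10.0.0.2 (expiry=6+4=10). clock=6
Op 8: insert e.com -> 10.0.0.1 (expiry=6+4=10). clock=6
Op 9: tick 7 -> clock=13. purged={e.com,f.com}
Op 10: insert b.com -> 10.0.0.2 (expiry=13+2=15). clock=13
Op 11: insert d.com -> 10.0.0.2 (expiry=13+4=17). clock=13
Op 12: insert f.com -> 10.0.0.1 (expiry=13+3=16). clock=13
Op 13: insert d.com -> 10.0.0.1 (expiry=13+4=17). clock=13
Op 14: insert f.com -> 10.0.0.2 (expiry=13+5=18). clock=13
Op 15: tick 2 -> clock=15. purged={b.com}
Op 16: insert a.com -> 10.0.0.1 (expiry=15+5=20). clock=15
Op 17: tick 3 -> clock=18. purged={d.com,f.com}
Op 18: insert c.com -> 10.0.0.2 (expiry=18+3=21). clock=18
Op 19: tick 1 -> clock=19.
Op 20: tick 2 -> clock=21. purged={a.com,c.com}
Final cache (unexpired): {} -> size=0

Answer: 0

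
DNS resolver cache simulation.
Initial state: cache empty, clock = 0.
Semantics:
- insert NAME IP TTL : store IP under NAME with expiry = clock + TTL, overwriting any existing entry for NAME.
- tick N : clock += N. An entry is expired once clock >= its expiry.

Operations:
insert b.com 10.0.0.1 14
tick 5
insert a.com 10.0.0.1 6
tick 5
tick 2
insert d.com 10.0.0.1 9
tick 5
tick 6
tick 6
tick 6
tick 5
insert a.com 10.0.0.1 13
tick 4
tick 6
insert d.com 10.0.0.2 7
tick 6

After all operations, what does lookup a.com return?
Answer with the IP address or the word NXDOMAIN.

Answer: NXDOMAIN

Derivation:
Op 1: insert b.com -> 10.0.0.1 (expiry=0+14=14). clock=0
Op 2: tick 5 -> clock=5.
Op 3: insert a.com -> 10.0.0.1 (expiry=5+6=11). clock=5
Op 4: tick 5 -> clock=10.
Op 5: tick 2 -> clock=12. purged={a.com}
Op 6: insert d.com -> 10.0.0.1 (expiry=12+9=21). clock=12
Op 7: tick 5 -> clock=17. purged={b.com}
Op 8: tick 6 -> clock=23. purged={d.com}
Op 9: tick 6 -> clock=29.
Op 10: tick 6 -> clock=35.
Op 11: tick 5 -> clock=40.
Op 12: insert a.com -> 10.0.0.1 (expiry=40+13=53). clock=40
Op 13: tick 4 -> clock=44.
Op 14: tick 6 -> clock=50.
Op 15: insert d.com -> 10.0.0.2 (expiry=50+7=57). clock=50
Op 16: tick 6 -> clock=56. purged={a.com}
lookup a.com: not in cache (expired or never inserted)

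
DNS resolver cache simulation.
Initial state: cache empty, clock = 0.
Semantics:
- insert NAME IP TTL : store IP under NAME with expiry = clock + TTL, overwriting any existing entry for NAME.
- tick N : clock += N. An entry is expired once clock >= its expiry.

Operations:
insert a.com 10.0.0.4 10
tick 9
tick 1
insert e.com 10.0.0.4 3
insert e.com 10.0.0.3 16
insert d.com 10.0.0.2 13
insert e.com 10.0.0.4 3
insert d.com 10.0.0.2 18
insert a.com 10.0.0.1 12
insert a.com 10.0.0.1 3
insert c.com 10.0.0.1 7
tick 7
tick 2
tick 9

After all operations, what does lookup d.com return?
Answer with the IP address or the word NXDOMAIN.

Answer: NXDOMAIN

Derivation:
Op 1: insert a.com -> 10.0.0.4 (expiry=0+10=10). clock=0
Op 2: tick 9 -> clock=9.
Op 3: tick 1 -> clock=10. purged={a.com}
Op 4: insert e.com -> 10.0.0.4 (expiry=10+3=13). clock=10
Op 5: insert e.com -> 10.0.0.3 (expiry=10+16=26). clock=10
Op 6: insert d.com -> 10.0.0.2 (expiry=10+13=23). clock=10
Op 7: insert e.com -> 10.0.0.4 (expiry=10+3=13). clock=10
Op 8: insert d.com -> 10.0.0.2 (expiry=10+18=28). clock=10
Op 9: insert a.com -> 10.0.0.1 (expiry=10+12=22). clock=10
Op 10: insert a.com -> 10.0.0.1 (expiry=10+3=13). clock=10
Op 11: insert c.com -> 10.0.0.1 (expiry=10+7=17). clock=10
Op 12: tick 7 -> clock=17. purged={a.com,c.com,e.com}
Op 13: tick 2 -> clock=19.
Op 14: tick 9 -> clock=28. purged={d.com}
lookup d.com: not in cache (expired or never inserted)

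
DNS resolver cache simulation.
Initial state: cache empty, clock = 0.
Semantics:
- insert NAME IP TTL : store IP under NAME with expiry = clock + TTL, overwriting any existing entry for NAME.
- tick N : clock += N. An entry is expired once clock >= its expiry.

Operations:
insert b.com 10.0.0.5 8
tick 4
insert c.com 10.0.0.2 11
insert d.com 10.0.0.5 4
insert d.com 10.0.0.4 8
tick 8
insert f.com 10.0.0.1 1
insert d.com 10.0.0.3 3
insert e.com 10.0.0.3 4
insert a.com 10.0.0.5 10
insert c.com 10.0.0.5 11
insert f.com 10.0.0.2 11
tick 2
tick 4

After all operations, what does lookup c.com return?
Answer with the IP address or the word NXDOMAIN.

Answer: 10.0.0.5

Derivation:
Op 1: insert b.com -> 10.0.0.5 (expiry=0+8=8). clock=0
Op 2: tick 4 -> clock=4.
Op 3: insert c.com -> 10.0.0.2 (expiry=4+11=15). clock=4
Op 4: insert d.com -> 10.0.0.5 (expiry=4+4=8). clock=4
Op 5: insert d.com -> 10.0.0.4 (expiry=4+8=12). clock=4
Op 6: tick 8 -> clock=12. purged={b.com,d.com}
Op 7: insert f.com -> 10.0.0.1 (expiry=12+1=13). clock=12
Op 8: insert d.com -> 10.0.0.3 (expiry=12+3=15). clock=12
Op 9: insert e.com -> 10.0.0.3 (expiry=12+4=16). clock=12
Op 10: insert a.com -> 10.0.0.5 (expiry=12+10=22). clock=12
Op 11: insert c.com -> 10.0.0.5 (expiry=12+11=23). clock=12
Op 12: insert f.com -> 10.0.0.2 (expiry=12+11=23). clock=12
Op 13: tick 2 -> clock=14.
Op 14: tick 4 -> clock=18. purged={d.com,e.com}
lookup c.com: present, ip=10.0.0.5 expiry=23 > clock=18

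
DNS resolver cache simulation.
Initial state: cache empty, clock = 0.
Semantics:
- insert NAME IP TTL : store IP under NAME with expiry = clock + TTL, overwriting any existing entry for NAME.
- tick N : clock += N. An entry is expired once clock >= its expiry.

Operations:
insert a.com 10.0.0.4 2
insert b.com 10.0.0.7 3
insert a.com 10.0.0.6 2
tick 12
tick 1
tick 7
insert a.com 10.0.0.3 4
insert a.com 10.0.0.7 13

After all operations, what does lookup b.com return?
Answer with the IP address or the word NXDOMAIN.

Answer: NXDOMAIN

Derivation:
Op 1: insert a.com -> 10.0.0.4 (expiry=0+2=2). clock=0
Op 2: insert b.com -> 10.0.0.7 (expiry=0+3=3). clock=0
Op 3: insert a.com -> 10.0.0.6 (expiry=0+2=2). clock=0
Op 4: tick 12 -> clock=12. purged={a.com,b.com}
Op 5: tick 1 -> clock=13.
Op 6: tick 7 -> clock=20.
Op 7: insert a.com -> 10.0.0.3 (expiry=20+4=24). clock=20
Op 8: insert a.com -> 10.0.0.7 (expiry=20+13=33). clock=20
lookup b.com: not in cache (expired or never inserted)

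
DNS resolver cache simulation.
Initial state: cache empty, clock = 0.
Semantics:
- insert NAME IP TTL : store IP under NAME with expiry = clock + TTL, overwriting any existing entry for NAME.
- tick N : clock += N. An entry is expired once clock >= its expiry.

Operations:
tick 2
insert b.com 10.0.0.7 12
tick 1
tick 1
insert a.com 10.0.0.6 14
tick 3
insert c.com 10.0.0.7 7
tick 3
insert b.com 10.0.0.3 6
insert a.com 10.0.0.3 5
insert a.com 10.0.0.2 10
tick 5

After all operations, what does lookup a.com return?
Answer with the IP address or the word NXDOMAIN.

Answer: 10.0.0.2

Derivation:
Op 1: tick 2 -> clock=2.
Op 2: insert b.com -> 10.0.0.7 (expiry=2+12=14). clock=2
Op 3: tick 1 -> clock=3.
Op 4: tick 1 -> clock=4.
Op 5: insert a.com -> 10.0.0.6 (expiry=4+14=18). clock=4
Op 6: tick 3 -> clock=7.
Op 7: insert c.com -> 10.0.0.7 (expiry=7+7=14). clock=7
Op 8: tick 3 -> clock=10.
Op 9: insert b.com -> 10.0.0.3 (expiry=10+6=16). clock=10
Op 10: insert a.com -> 10.0.0.3 (expiry=10+5=15). clock=10
Op 11: insert a.com -> 10.0.0.2 (expiry=10+10=20). clock=10
Op 12: tick 5 -> clock=15. purged={c.com}
lookup a.com: present, ip=10.0.0.2 expiry=20 > clock=15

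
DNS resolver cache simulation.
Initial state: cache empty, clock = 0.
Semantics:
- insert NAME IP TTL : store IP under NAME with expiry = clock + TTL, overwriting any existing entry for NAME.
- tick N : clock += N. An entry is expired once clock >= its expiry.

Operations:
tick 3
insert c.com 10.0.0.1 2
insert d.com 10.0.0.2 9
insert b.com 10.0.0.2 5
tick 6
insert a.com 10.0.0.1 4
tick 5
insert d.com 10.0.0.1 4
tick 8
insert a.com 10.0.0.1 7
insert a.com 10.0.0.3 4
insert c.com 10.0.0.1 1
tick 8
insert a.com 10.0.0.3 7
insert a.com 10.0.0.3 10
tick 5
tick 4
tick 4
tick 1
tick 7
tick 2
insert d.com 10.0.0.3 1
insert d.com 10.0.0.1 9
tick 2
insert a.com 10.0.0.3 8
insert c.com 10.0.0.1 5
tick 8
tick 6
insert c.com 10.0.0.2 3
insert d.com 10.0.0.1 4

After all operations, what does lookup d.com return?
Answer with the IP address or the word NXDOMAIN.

Op 1: tick 3 -> clock=3.
Op 2: insert c.com -> 10.0.0.1 (expiry=3+2=5). clock=3
Op 3: insert d.com -> 10.0.0.2 (expiry=3+9=12). clock=3
Op 4: insert b.com -> 10.0.0.2 (expiry=3+5=8). clock=3
Op 5: tick 6 -> clock=9. purged={b.com,c.com}
Op 6: insert a.com -> 10.0.0.1 (expiry=9+4=13). clock=9
Op 7: tick 5 -> clock=14. purged={a.com,d.com}
Op 8: insert d.com -> 10.0.0.1 (expiry=14+4=18). clock=14
Op 9: tick 8 -> clock=22. purged={d.com}
Op 10: insert a.com -> 10.0.0.1 (expiry=22+7=29). clock=22
Op 11: insert a.com -> 10.0.0.3 (expiry=22+4=26). clock=22
Op 12: insert c.com -> 10.0.0.1 (expiry=22+1=23). clock=22
Op 13: tick 8 -> clock=30. purged={a.com,c.com}
Op 14: insert a.com -> 10.0.0.3 (expiry=30+7=37). clock=30
Op 15: insert a.com -> 10.0.0.3 (expiry=30+10=40). clock=30
Op 16: tick 5 -> clock=35.
Op 17: tick 4 -> clock=39.
Op 18: tick 4 -> clock=43. purged={a.com}
Op 19: tick 1 -> clock=44.
Op 20: tick 7 -> clock=51.
Op 21: tick 2 -> clock=53.
Op 22: insert d.com -> 10.0.0.3 (expiry=53+1=54). clock=53
Op 23: insert d.com -> 10.0.0.1 (expiry=53+9=62). clock=53
Op 24: tick 2 -> clock=55.
Op 25: insert a.com -> 10.0.0.3 (expiry=55+8=63). clock=55
Op 26: insert c.com -> 10.0.0.1 (expiry=55+5=60). clock=55
Op 27: tick 8 -> clock=63. purged={a.com,c.com,d.com}
Op 28: tick 6 -> clock=69.
Op 29: insert c.com -> 10.0.0.2 (expiry=69+3=72). clock=69
Op 30: insert d.com -> 10.0.0.1 (expiry=69+4=73). clock=69
lookup d.com: present, ip=10.0.0.1 expiry=73 > clock=69

Answer: 10.0.0.1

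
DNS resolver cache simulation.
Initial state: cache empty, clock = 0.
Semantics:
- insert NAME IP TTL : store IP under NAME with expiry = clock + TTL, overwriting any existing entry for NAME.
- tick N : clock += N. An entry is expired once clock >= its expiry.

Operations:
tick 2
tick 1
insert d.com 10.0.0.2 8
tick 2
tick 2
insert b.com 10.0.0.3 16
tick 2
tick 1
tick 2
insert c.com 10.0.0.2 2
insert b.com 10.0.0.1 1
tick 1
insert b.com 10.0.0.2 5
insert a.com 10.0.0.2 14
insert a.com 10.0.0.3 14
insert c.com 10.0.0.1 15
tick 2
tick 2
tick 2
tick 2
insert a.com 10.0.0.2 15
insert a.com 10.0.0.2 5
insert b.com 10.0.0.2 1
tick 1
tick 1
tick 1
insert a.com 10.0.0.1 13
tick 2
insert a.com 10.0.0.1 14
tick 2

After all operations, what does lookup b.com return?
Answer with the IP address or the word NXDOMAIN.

Answer: NXDOMAIN

Derivation:
Op 1: tick 2 -> clock=2.
Op 2: tick 1 -> clock=3.
Op 3: insert d.com -> 10.0.0.2 (expiry=3+8=11). clock=3
Op 4: tick 2 -> clock=5.
Op 5: tick 2 -> clock=7.
Op 6: insert b.com -> 10.0.0.3 (expiry=7+16=23). clock=7
Op 7: tick 2 -> clock=9.
Op 8: tick 1 -> clock=10.
Op 9: tick 2 -> clock=12. purged={d.com}
Op 10: insert c.com -> 10.0.0.2 (expiry=12+2=14). clock=12
Op 11: insert b.com -> 10.0.0.1 (expiry=12+1=13). clock=12
Op 12: tick 1 -> clock=13. purged={b.com}
Op 13: insert b.com -> 10.0.0.2 (expiry=13+5=18). clock=13
Op 14: insert a.com -> 10.0.0.2 (expiry=13+14=27). clock=13
Op 15: insert a.com -> 10.0.0.3 (expiry=13+14=27). clock=13
Op 16: insert c.com -> 10.0.0.1 (expiry=13+15=28). clock=13
Op 17: tick 2 -> clock=15.
Op 18: tick 2 -> clock=17.
Op 19: tick 2 -> clock=19. purged={b.com}
Op 20: tick 2 -> clock=21.
Op 21: insert a.com -> 10.0.0.2 (expiry=21+15=36). clock=21
Op 22: insert a.com -> 10.0.0.2 (expiry=21+5=26). clock=21
Op 23: insert b.com -> 10.0.0.2 (expiry=21+1=22). clock=21
Op 24: tick 1 -> clock=22. purged={b.com}
Op 25: tick 1 -> clock=23.
Op 26: tick 1 -> clock=24.
Op 27: insert a.com -> 10.0.0.1 (expiry=24+13=37). clock=24
Op 28: tick 2 -> clock=26.
Op 29: insert a.com -> 10.0.0.1 (expiry=26+14=40). clock=26
Op 30: tick 2 -> clock=28. purged={c.com}
lookup b.com: not in cache (expired or never inserted)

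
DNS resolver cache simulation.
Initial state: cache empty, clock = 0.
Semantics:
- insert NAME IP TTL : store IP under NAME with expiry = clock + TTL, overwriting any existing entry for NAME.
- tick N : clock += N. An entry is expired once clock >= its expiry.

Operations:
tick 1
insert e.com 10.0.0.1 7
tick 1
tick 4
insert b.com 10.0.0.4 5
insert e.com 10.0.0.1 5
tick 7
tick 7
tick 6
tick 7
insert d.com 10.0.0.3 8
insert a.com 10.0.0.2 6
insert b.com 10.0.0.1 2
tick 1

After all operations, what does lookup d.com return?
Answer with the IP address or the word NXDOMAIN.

Op 1: tick 1 -> clock=1.
Op 2: insert e.com -> 10.0.0.1 (expiry=1+7=8). clock=1
Op 3: tick 1 -> clock=2.
Op 4: tick 4 -> clock=6.
Op 5: insert b.com -> 10.0.0.4 (expiry=6+5=11). clock=6
Op 6: insert e.com -> 10.0.0.1 (expiry=6+5=11). clock=6
Op 7: tick 7 -> clock=13. purged={b.com,e.com}
Op 8: tick 7 -> clock=20.
Op 9: tick 6 -> clock=26.
Op 10: tick 7 -> clock=33.
Op 11: insert d.com -> 10.0.0.3 (expiry=33+8=41). clock=33
Op 12: insert a.com -> 10.0.0.2 (expiry=33+6=39). clock=33
Op 13: insert b.com -> 10.0.0.1 (expiry=33+2=35). clock=33
Op 14: tick 1 -> clock=34.
lookup d.com: present, ip=10.0.0.3 expiry=41 > clock=34

Answer: 10.0.0.3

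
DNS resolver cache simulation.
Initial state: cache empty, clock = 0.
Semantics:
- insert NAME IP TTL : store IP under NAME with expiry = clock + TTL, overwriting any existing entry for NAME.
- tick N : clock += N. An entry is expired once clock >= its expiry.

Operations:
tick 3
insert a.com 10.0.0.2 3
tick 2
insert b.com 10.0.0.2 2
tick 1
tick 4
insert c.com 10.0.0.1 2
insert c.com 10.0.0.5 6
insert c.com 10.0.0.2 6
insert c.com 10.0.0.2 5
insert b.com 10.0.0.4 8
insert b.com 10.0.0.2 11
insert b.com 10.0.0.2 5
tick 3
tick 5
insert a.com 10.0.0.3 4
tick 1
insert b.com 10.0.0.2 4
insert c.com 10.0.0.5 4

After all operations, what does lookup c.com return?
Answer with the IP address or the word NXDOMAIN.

Op 1: tick 3 -> clock=3.
Op 2: insert a.com -> 10.0.0.2 (expiry=3+3=6). clock=3
Op 3: tick 2 -> clock=5.
Op 4: insert b.com -> 10.0.0.2 (expiry=5+2=7). clock=5
Op 5: tick 1 -> clock=6. purged={a.com}
Op 6: tick 4 -> clock=10. purged={b.com}
Op 7: insert c.com -> 10.0.0.1 (expiry=10+2=12). clock=10
Op 8: insert c.com -> 10.0.0.5 (expiry=10+6=16). clock=10
Op 9: insert c.com -> 10.0.0.2 (expiry=10+6=16). clock=10
Op 10: insert c.com -> 10.0.0.2 (expiry=10+5=15). clock=10
Op 11: insert b.com -> 10.0.0.4 (expiry=10+8=18). clock=10
Op 12: insert b.com -> 10.0.0.2 (expiry=10+11=21). clock=10
Op 13: insert b.com -> 10.0.0.2 (expiry=10+5=15). clock=10
Op 14: tick 3 -> clock=13.
Op 15: tick 5 -> clock=18. purged={b.com,c.com}
Op 16: insert a.com -> 10.0.0.3 (expiry=18+4=22). clock=18
Op 17: tick 1 -> clock=19.
Op 18: insert b.com -> 10.0.0.2 (expiry=19+4=23). clock=19
Op 19: insert c.com -> 10.0.0.5 (expiry=19+4=23). clock=19
lookup c.com: present, ip=10.0.0.5 expiry=23 > clock=19

Answer: 10.0.0.5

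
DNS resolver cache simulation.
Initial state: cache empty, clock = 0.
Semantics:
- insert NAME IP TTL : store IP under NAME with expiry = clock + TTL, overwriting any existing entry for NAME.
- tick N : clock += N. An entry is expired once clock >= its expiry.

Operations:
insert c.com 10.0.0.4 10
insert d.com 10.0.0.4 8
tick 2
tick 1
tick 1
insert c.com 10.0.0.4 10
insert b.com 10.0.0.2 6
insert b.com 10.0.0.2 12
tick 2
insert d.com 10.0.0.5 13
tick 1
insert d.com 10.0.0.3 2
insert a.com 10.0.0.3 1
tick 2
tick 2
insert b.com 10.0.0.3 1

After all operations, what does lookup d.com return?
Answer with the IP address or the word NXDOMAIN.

Answer: NXDOMAIN

Derivation:
Op 1: insert c.com -> 10.0.0.4 (expiry=0+10=10). clock=0
Op 2: insert d.com -> 10.0.0.4 (expiry=0+8=8). clock=0
Op 3: tick 2 -> clock=2.
Op 4: tick 1 -> clock=3.
Op 5: tick 1 -> clock=4.
Op 6: insert c.com -> 10.0.0.4 (expiry=4+10=14). clock=4
Op 7: insert b.com -> 10.0.0.2 (expiry=4+6=10). clock=4
Op 8: insert b.com -> 10.0.0.2 (expiry=4+12=16). clock=4
Op 9: tick 2 -> clock=6.
Op 10: insert d.com -> 10.0.0.5 (expiry=6+13=19). clock=6
Op 11: tick 1 -> clock=7.
Op 12: insert d.com -> 10.0.0.3 (expiry=7+2=9). clock=7
Op 13: insert a.com -> 10.0.0.3 (expiry=7+1=8). clock=7
Op 14: tick 2 -> clock=9. purged={a.com,d.com}
Op 15: tick 2 -> clock=11.
Op 16: insert b.com -> 10.0.0.3 (expiry=11+1=12). clock=11
lookup d.com: not in cache (expired or never inserted)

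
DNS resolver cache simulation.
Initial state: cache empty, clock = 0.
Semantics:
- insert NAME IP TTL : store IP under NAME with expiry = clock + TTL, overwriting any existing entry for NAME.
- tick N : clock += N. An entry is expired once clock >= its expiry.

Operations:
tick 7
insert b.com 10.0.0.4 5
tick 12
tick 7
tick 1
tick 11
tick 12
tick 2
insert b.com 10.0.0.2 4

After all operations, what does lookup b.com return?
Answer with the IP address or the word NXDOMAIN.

Answer: 10.0.0.2

Derivation:
Op 1: tick 7 -> clock=7.
Op 2: insert b.com -> 10.0.0.4 (expiry=7+5=12). clock=7
Op 3: tick 12 -> clock=19. purged={b.com}
Op 4: tick 7 -> clock=26.
Op 5: tick 1 -> clock=27.
Op 6: tick 11 -> clock=38.
Op 7: tick 12 -> clock=50.
Op 8: tick 2 -> clock=52.
Op 9: insert b.com -> 10.0.0.2 (expiry=52+4=56). clock=52
lookup b.com: present, ip=10.0.0.2 expiry=56 > clock=52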